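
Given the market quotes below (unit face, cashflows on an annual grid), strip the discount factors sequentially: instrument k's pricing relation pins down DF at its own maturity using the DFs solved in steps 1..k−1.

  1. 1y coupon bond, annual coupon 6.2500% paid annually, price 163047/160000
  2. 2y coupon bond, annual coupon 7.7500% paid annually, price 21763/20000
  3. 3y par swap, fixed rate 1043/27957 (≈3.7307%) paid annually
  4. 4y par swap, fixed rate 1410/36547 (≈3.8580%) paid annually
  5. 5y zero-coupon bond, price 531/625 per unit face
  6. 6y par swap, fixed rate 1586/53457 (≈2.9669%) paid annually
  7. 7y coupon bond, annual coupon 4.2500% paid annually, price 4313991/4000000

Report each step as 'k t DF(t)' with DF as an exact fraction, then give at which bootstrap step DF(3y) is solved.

1 1 9591/10000
2 2 9409/10000
3 3 8957/10000
4 4 859/1000
5 5 531/625
6 6 4207/5000
7 7 4083/5000
DF(3y) is solved at step 3

step 1 [1y] bond c/1=1/16: DF=(163047/160000 − 1/16·(0))/(1+1/16) = 9591/10000 ≈ 0.959100
step 2 [2y] bond c/1=31/400: DF=(21763/20000 − 31/400·(0.959100))/(1+31/400) = 9409/10000 ≈ 0.940900
step 3 [3y] swap r/1=1043/27957: DF=(1 − 1043/27957·(0.959100+0.940900))/(1+1043/27957) = 8957/10000 ≈ 0.895700
step 4 [4y] swap r/1=1410/36547: DF=(1 − 1410/36547·(0.959100+0.940900+0.895700))/(1+1410/36547) = 859/1000 ≈ 0.859000
step 5 [5y] zero: DF = P = 531/625 ≈ 0.849600
step 6 [6y] swap r/1=1586/53457: DF=(1 − 1586/53457·(0.959100+0.940900+0.895700+0.859000+0.849600))/(1+1586/53457) = 4207/5000 ≈ 0.841400
step 7 [7y] bond c/1=17/400: DF=(4313991/4000000 − 17/400·(0.959100+0.940900+0.895700+0.859000+0.849600+0.841400))/(1+17/400) = 4083/5000 ≈ 0.816600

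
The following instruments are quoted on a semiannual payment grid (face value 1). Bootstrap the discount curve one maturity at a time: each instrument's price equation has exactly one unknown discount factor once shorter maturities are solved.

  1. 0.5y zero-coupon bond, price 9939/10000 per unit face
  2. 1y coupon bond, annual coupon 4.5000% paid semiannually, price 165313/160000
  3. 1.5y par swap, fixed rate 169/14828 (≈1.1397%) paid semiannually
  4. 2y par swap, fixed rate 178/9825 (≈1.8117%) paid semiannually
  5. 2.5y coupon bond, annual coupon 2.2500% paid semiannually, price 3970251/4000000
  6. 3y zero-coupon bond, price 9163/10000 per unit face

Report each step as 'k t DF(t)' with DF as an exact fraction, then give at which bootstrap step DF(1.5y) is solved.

step 1 [0.5y] zero: DF = P = 9939/10000 ≈ 0.993900
step 2 [1y] bond c/2=9/400: DF=(165313/160000 − 9/400·(0.993900))/(1+9/400) = 4943/5000 ≈ 0.988600
step 3 [1.5y] swap r/2=169/29656: DF=(1 − 169/29656·(0.993900+0.988600))/(1+169/29656) = 9831/10000 ≈ 0.983100
step 4 [2y] swap r/2=89/9825: DF=(1 − 89/9825·(0.993900+0.988600+0.983100))/(1+89/9825) = 2411/2500 ≈ 0.964400
step 5 [2.5y] bond c/2=9/800: DF=(3970251/4000000 − 9/800·(0.993900+0.988600+0.983100+0.964400))/(1+9/800) = 4689/5000 ≈ 0.937800
step 6 [3y] zero: DF = P = 9163/10000 ≈ 0.916300

1 1/2 9939/10000
2 1 4943/5000
3 3/2 9831/10000
4 2 2411/2500
5 5/2 4689/5000
6 3 9163/10000
DF(1.5y) is solved at step 3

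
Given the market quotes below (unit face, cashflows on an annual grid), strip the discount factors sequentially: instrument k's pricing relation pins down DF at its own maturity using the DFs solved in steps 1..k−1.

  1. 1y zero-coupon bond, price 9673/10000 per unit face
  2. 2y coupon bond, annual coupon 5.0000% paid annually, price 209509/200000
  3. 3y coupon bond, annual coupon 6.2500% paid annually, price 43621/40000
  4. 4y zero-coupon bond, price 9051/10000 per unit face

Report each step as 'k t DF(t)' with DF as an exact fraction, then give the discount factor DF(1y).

step 1 [1y] zero: DF = P = 9673/10000 ≈ 0.967300
step 2 [2y] bond c/1=1/20: DF=(209509/200000 − 1/20·(0.967300))/(1+1/20) = 2379/2500 ≈ 0.951600
step 3 [3y] bond c/1=1/16: DF=(43621/40000 − 1/16·(0.967300+0.951600))/(1+1/16) = 1827/2000 ≈ 0.913500
step 4 [4y] zero: DF = P = 9051/10000 ≈ 0.905100

1 1 9673/10000
2 2 2379/2500
3 3 1827/2000
4 4 9051/10000
DF(1y) = 9673/10000 ≈ 0.967300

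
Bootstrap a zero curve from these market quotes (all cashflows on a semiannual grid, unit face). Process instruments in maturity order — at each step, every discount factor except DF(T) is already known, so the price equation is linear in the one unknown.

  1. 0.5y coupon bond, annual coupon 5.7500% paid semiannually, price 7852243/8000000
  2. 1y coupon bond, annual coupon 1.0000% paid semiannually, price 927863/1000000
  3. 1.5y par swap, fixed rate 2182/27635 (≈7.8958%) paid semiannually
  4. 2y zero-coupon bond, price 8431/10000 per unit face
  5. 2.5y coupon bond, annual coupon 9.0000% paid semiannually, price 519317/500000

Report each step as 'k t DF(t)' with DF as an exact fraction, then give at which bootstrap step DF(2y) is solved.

1 1/2 9541/10000
2 1 1837/2000
3 3/2 8909/10000
4 2 8431/10000
5 5/2 4193/5000
DF(2y) is solved at step 4

step 1 [0.5y] bond c/2=23/800: DF=(7852243/8000000 − 23/800·(0))/(1+23/800) = 9541/10000 ≈ 0.954100
step 2 [1y] bond c/2=1/200: DF=(927863/1000000 − 1/200·(0.954100))/(1+1/200) = 1837/2000 ≈ 0.918500
step 3 [1.5y] swap r/2=1091/27635: DF=(1 − 1091/27635·(0.954100+0.918500))/(1+1091/27635) = 8909/10000 ≈ 0.890900
step 4 [2y] zero: DF = P = 8431/10000 ≈ 0.843100
step 5 [2.5y] bond c/2=9/200: DF=(519317/500000 − 9/200·(0.954100+0.918500+0.890900+0.843100))/(1+9/200) = 4193/5000 ≈ 0.838600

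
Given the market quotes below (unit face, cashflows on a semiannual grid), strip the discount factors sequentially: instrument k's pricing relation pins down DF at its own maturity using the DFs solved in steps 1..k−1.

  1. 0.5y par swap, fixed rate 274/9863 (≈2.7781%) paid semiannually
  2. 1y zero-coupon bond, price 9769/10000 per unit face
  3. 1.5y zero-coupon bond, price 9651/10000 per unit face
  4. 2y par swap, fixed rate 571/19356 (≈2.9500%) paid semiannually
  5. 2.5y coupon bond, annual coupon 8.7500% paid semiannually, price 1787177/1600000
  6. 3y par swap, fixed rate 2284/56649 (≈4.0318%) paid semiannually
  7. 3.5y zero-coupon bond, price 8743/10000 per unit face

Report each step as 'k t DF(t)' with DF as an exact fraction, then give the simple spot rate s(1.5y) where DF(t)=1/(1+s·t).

step 1 [0.5y] swap r/2=137/9863: DF=(1 − 137/9863·(0))/(1+137/9863) = 9863/10000 ≈ 0.986300
step 2 [1y] zero: DF = P = 9769/10000 ≈ 0.976900
step 3 [1.5y] zero: DF = P = 9651/10000 ≈ 0.965100
step 4 [2y] swap r/2=571/38712: DF=(1 − 571/38712·(0.986300+0.976900+0.965100))/(1+571/38712) = 9429/10000 ≈ 0.942900
step 5 [2.5y] bond c/2=7/160: DF=(1787177/1600000 − 7/160·(0.986300+0.976900+0.965100+0.942900))/(1+7/160) = 9079/10000 ≈ 0.907900
step 6 [3y] swap r/2=1142/56649: DF=(1 − 1142/56649·(0.986300+0.976900+0.965100+0.942900+0.907900))/(1+1142/56649) = 4429/5000 ≈ 0.885800
step 7 [3.5y] zero: DF = P = 8743/10000 ≈ 0.874300

1 1/2 9863/10000
2 1 9769/10000
3 3/2 9651/10000
4 2 9429/10000
5 5/2 9079/10000
6 3 4429/5000
7 7/2 8743/10000
s(1.5y) = (1/(9651/10000) − 1)/(3/2) = 698/28953 ≈ 2.4108%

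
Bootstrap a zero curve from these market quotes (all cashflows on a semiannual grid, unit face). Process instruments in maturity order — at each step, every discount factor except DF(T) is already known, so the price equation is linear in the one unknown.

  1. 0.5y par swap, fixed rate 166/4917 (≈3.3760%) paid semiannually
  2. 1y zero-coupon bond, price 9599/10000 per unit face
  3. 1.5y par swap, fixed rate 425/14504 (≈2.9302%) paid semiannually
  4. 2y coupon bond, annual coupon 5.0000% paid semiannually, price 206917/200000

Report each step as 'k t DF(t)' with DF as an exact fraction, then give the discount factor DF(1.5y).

1 1/2 4917/5000
2 1 9599/10000
3 3/2 383/400
4 2 4693/5000
DF(1.5y) = 383/400 ≈ 0.957500

step 1 [0.5y] swap r/2=83/4917: DF=(1 − 83/4917·(0))/(1+83/4917) = 4917/5000 ≈ 0.983400
step 2 [1y] zero: DF = P = 9599/10000 ≈ 0.959900
step 3 [1.5y] swap r/2=425/29008: DF=(1 − 425/29008·(0.983400+0.959900))/(1+425/29008) = 383/400 ≈ 0.957500
step 4 [2y] bond c/2=1/40: DF=(206917/200000 − 1/40·(0.983400+0.959900+0.957500))/(1+1/40) = 4693/5000 ≈ 0.938600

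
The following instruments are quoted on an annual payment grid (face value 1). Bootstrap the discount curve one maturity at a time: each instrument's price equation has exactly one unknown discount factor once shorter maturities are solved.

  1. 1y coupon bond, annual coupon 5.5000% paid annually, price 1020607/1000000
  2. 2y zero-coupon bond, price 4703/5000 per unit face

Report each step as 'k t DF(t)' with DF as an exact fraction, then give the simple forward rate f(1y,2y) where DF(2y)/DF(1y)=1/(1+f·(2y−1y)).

1 1 4837/5000
2 2 4703/5000
f(1y,2y) = ((4837/5000)/(4703/5000) − 1)/(1) = 134/4703 ≈ 2.8492%

step 1 [1y] bond c/1=11/200: DF=(1020607/1000000 − 11/200·(0))/(1+11/200) = 4837/5000 ≈ 0.967400
step 2 [2y] zero: DF = P = 4703/5000 ≈ 0.940600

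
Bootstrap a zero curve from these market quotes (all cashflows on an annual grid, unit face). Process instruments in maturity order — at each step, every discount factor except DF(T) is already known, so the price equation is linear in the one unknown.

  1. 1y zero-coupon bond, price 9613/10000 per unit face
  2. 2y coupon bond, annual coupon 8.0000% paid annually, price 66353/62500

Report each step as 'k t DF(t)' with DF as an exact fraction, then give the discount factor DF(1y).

1 1 9613/10000
2 2 4559/5000
DF(1y) = 9613/10000 ≈ 0.961300

step 1 [1y] zero: DF = P = 9613/10000 ≈ 0.961300
step 2 [2y] bond c/1=2/25: DF=(66353/62500 − 2/25·(0.961300))/(1+2/25) = 4559/5000 ≈ 0.911800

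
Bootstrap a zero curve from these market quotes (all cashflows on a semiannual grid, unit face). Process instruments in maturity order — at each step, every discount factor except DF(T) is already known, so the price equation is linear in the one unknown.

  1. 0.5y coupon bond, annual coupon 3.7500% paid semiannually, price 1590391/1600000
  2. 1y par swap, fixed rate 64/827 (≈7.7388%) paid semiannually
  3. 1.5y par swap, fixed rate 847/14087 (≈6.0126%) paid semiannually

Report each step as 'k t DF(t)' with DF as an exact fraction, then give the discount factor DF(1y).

step 1 [0.5y] bond c/2=3/160: DF=(1590391/1600000 − 3/160·(0))/(1+3/160) = 9757/10000 ≈ 0.975700
step 2 [1y] swap r/2=32/827: DF=(1 − 32/827·(0.975700))/(1+32/827) = 579/625 ≈ 0.926400
step 3 [1.5y] swap r/2=847/28174: DF=(1 − 847/28174·(0.975700+0.926400))/(1+847/28174) = 9153/10000 ≈ 0.915300

1 1/2 9757/10000
2 1 579/625
3 3/2 9153/10000
DF(1y) = 579/625 ≈ 0.926400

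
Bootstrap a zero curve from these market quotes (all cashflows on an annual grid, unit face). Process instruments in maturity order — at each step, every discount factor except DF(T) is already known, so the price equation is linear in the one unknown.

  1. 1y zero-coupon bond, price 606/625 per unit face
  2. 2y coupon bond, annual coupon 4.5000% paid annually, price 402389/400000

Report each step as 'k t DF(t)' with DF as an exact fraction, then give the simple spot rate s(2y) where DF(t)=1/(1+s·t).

step 1 [1y] zero: DF = P = 606/625 ≈ 0.969600
step 2 [2y] bond c/1=9/200: DF=(402389/400000 − 9/200·(0.969600))/(1+9/200) = 9209/10000 ≈ 0.920900

1 1 606/625
2 2 9209/10000
s(2y) = (1/(9209/10000) − 1)/(2) = 791/18418 ≈ 4.2947%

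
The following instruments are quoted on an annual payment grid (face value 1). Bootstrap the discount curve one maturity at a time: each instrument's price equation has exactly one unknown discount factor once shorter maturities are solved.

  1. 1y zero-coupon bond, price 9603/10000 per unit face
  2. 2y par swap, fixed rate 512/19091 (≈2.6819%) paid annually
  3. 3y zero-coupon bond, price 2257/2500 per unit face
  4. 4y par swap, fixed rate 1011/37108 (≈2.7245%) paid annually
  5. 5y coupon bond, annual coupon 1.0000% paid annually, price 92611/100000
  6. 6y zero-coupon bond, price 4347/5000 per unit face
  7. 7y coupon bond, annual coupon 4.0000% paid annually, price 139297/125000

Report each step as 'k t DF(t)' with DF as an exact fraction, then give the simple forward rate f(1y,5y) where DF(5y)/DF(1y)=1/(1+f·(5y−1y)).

1 1 9603/10000
2 2 593/625
3 3 2257/2500
4 4 8989/10000
5 5 4401/5000
6 6 4347/5000
7 7 1723/2000
f(1y,5y) = ((9603/10000)/(4401/5000) − 1)/(4) = 89/3912 ≈ 2.2751%

step 1 [1y] zero: DF = P = 9603/10000 ≈ 0.960300
step 2 [2y] swap r/1=512/19091: DF=(1 − 512/19091·(0.960300))/(1+512/19091) = 593/625 ≈ 0.948800
step 3 [3y] zero: DF = P = 2257/2500 ≈ 0.902800
step 4 [4y] swap r/1=1011/37108: DF=(1 − 1011/37108·(0.960300+0.948800+0.902800))/(1+1011/37108) = 8989/10000 ≈ 0.898900
step 5 [5y] bond c/1=1/100: DF=(92611/100000 − 1/100·(0.960300+0.948800+0.902800+0.898900))/(1+1/100) = 4401/5000 ≈ 0.880200
step 6 [6y] zero: DF = P = 4347/5000 ≈ 0.869400
step 7 [7y] bond c/1=1/25: DF=(139297/125000 − 1/25·(0.960300+0.948800+0.902800+0.898900+0.880200+0.869400))/(1+1/25) = 1723/2000 ≈ 0.861500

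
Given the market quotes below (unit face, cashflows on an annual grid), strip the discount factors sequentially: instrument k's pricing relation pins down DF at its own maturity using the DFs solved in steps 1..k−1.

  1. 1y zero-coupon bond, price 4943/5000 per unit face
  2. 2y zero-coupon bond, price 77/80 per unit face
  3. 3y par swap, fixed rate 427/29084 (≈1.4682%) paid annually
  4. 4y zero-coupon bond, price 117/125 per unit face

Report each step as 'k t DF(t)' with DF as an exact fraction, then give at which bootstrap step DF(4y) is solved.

step 1 [1y] zero: DF = P = 4943/5000 ≈ 0.988600
step 2 [2y] zero: DF = P = 77/80 ≈ 0.962500
step 3 [3y] swap r/1=427/29084: DF=(1 − 427/29084·(0.988600+0.962500))/(1+427/29084) = 9573/10000 ≈ 0.957300
step 4 [4y] zero: DF = P = 117/125 ≈ 0.936000

1 1 4943/5000
2 2 77/80
3 3 9573/10000
4 4 117/125
DF(4y) is solved at step 4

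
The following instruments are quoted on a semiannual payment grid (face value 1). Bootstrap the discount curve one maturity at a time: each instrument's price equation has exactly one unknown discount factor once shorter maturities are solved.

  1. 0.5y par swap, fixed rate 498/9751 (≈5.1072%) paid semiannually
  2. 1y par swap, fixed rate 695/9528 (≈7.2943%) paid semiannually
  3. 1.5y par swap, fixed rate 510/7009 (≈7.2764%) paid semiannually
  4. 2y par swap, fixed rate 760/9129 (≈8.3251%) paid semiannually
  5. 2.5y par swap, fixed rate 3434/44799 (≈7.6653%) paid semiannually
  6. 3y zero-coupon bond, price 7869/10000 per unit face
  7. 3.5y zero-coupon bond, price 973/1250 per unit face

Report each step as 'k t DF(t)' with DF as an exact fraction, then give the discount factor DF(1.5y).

1 1/2 9751/10000
2 1 1861/2000
3 3/2 449/500
4 2 106/125
5 5/2 8283/10000
6 3 7869/10000
7 7/2 973/1250
DF(1.5y) = 449/500 ≈ 0.898000

step 1 [0.5y] swap r/2=249/9751: DF=(1 − 249/9751·(0))/(1+249/9751) = 9751/10000 ≈ 0.975100
step 2 [1y] swap r/2=695/19056: DF=(1 − 695/19056·(0.975100))/(1+695/19056) = 1861/2000 ≈ 0.930500
step 3 [1.5y] swap r/2=255/7009: DF=(1 − 255/7009·(0.975100+0.930500))/(1+255/7009) = 449/500 ≈ 0.898000
step 4 [2y] swap r/2=380/9129: DF=(1 − 380/9129·(0.975100+0.930500+0.898000))/(1+380/9129) = 106/125 ≈ 0.848000
step 5 [2.5y] swap r/2=1717/44799: DF=(1 − 1717/44799·(0.975100+0.930500+0.898000+0.848000))/(1+1717/44799) = 8283/10000 ≈ 0.828300
step 6 [3y] zero: DF = P = 7869/10000 ≈ 0.786900
step 7 [3.5y] zero: DF = P = 973/1250 ≈ 0.778400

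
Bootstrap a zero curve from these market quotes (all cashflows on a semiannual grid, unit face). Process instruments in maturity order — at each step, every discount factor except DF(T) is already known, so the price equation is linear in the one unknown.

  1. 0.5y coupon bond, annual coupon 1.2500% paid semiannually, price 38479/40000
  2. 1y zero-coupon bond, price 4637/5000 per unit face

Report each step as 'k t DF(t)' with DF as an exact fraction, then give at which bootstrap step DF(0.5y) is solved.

step 1 [0.5y] bond c/2=1/160: DF=(38479/40000 − 1/160·(0))/(1+1/160) = 239/250 ≈ 0.956000
step 2 [1y] zero: DF = P = 4637/5000 ≈ 0.927400

1 1/2 239/250
2 1 4637/5000
DF(0.5y) is solved at step 1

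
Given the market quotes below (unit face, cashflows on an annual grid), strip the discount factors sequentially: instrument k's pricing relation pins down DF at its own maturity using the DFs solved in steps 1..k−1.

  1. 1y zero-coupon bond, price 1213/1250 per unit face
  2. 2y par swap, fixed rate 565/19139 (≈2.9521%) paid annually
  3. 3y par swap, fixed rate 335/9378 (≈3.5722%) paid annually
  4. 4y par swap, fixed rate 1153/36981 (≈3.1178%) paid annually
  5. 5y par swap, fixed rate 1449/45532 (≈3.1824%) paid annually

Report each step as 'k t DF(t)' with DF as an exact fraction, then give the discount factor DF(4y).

step 1 [1y] zero: DF = P = 1213/1250 ≈ 0.970400
step 2 [2y] swap r/1=565/19139: DF=(1 − 565/19139·(0.970400))/(1+565/19139) = 1887/2000 ≈ 0.943500
step 3 [3y] swap r/1=335/9378: DF=(1 − 335/9378·(0.970400+0.943500))/(1+335/9378) = 1799/2000 ≈ 0.899500
step 4 [4y] swap r/1=1153/36981: DF=(1 − 1153/36981·(0.970400+0.943500+0.899500))/(1+1153/36981) = 8847/10000 ≈ 0.884700
step 5 [5y] swap r/1=1449/45532: DF=(1 − 1449/45532·(0.970400+0.943500+0.899500+0.884700))/(1+1449/45532) = 8551/10000 ≈ 0.855100

1 1 1213/1250
2 2 1887/2000
3 3 1799/2000
4 4 8847/10000
5 5 8551/10000
DF(4y) = 8847/10000 ≈ 0.884700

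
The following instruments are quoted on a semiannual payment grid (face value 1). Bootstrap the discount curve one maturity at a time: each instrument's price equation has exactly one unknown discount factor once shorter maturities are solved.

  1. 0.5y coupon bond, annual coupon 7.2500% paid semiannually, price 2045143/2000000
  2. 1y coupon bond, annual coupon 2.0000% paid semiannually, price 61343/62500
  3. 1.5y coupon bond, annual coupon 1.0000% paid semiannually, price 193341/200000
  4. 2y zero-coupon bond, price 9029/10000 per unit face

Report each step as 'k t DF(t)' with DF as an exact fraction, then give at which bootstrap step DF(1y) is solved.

1 1/2 2467/2500
2 1 481/500
3 3/2 4761/5000
4 2 9029/10000
DF(1y) is solved at step 2

step 1 [0.5y] bond c/2=29/800: DF=(2045143/2000000 − 29/800·(0))/(1+29/800) = 2467/2500 ≈ 0.986800
step 2 [1y] bond c/2=1/100: DF=(61343/62500 − 1/100·(0.986800))/(1+1/100) = 481/500 ≈ 0.962000
step 3 [1.5y] bond c/2=1/200: DF=(193341/200000 − 1/200·(0.986800+0.962000))/(1+1/200) = 4761/5000 ≈ 0.952200
step 4 [2y] zero: DF = P = 9029/10000 ≈ 0.902900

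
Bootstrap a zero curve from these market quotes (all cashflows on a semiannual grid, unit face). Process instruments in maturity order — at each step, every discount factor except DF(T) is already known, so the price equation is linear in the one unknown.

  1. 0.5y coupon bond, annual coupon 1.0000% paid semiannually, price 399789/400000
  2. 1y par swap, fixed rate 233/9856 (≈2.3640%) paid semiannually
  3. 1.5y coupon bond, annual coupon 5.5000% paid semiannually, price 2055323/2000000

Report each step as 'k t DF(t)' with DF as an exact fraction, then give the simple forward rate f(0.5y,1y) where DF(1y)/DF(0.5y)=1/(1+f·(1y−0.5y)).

1 1/2 1989/2000
2 1 9767/10000
3 3/2 4737/5000
f(0.5y,1y) = ((1989/2000)/(9767/10000) − 1)/(1/2) = 356/9767 ≈ 3.6449%

step 1 [0.5y] bond c/2=1/200: DF=(399789/400000 − 1/200·(0))/(1+1/200) = 1989/2000 ≈ 0.994500
step 2 [1y] swap r/2=233/19712: DF=(1 − 233/19712·(0.994500))/(1+233/19712) = 9767/10000 ≈ 0.976700
step 3 [1.5y] bond c/2=11/400: DF=(2055323/2000000 − 11/400·(0.994500+0.976700))/(1+11/400) = 4737/5000 ≈ 0.947400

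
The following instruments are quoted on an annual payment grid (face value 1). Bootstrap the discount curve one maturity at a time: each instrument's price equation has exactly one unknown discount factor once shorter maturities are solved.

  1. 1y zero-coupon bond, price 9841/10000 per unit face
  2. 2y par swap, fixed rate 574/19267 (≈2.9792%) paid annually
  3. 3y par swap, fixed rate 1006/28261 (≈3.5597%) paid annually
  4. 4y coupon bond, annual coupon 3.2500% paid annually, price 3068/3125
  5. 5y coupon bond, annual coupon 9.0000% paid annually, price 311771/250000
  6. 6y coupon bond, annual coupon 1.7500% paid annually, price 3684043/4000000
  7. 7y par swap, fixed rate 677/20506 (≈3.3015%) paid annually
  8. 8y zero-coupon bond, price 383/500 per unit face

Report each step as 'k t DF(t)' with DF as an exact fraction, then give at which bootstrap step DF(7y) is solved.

step 1 [1y] zero: DF = P = 9841/10000 ≈ 0.984100
step 2 [2y] swap r/1=574/19267: DF=(1 − 574/19267·(0.984100))/(1+574/19267) = 4713/5000 ≈ 0.942600
step 3 [3y] swap r/1=1006/28261: DF=(1 − 1006/28261·(0.984100+0.942600))/(1+1006/28261) = 4497/5000 ≈ 0.899400
step 4 [4y] bond c/1=13/400: DF=(3068/3125 − 13/400·(0.984100+0.942600+0.899400))/(1+13/400) = 8619/10000 ≈ 0.861900
step 5 [5y] bond c/1=9/100: DF=(311771/250000 − 9/100·(0.984100+0.942600+0.899400+0.861900))/(1+9/100) = 2099/2500 ≈ 0.839600
step 6 [6y] bond c/1=7/400: DF=(3684043/4000000 − 7/400·(0.984100+0.942600+0.899400+0.861900+0.839600))/(1+7/400) = 8273/10000 ≈ 0.827300
step 7 [7y] swap r/1=677/20506: DF=(1 − 677/20506·(0.984100+0.942600+0.899400+0.861900+0.839600+0.827300))/(1+677/20506) = 7969/10000 ≈ 0.796900
step 8 [8y] zero: DF = P = 383/500 ≈ 0.766000

1 1 9841/10000
2 2 4713/5000
3 3 4497/5000
4 4 8619/10000
5 5 2099/2500
6 6 8273/10000
7 7 7969/10000
8 8 383/500
DF(7y) is solved at step 7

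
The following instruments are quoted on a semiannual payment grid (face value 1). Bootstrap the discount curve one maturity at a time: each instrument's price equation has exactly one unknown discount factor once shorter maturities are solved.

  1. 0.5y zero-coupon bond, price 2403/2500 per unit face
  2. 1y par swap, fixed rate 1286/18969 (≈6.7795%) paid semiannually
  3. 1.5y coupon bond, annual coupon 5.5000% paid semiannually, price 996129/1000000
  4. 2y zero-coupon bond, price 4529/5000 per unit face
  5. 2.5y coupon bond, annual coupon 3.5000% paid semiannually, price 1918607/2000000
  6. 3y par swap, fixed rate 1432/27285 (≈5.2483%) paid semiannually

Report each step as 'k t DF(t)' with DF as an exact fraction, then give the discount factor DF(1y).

1 1/2 2403/2500
2 1 9357/10000
3 3/2 9187/10000
4 2 4529/5000
5 5/2 2197/2500
6 3 1071/1250
DF(1y) = 9357/10000 ≈ 0.935700

step 1 [0.5y] zero: DF = P = 2403/2500 ≈ 0.961200
step 2 [1y] swap r/2=643/18969: DF=(1 − 643/18969·(0.961200))/(1+643/18969) = 9357/10000 ≈ 0.935700
step 3 [1.5y] bond c/2=11/400: DF=(996129/1000000 − 11/400·(0.961200+0.935700))/(1+11/400) = 9187/10000 ≈ 0.918700
step 4 [2y] zero: DF = P = 4529/5000 ≈ 0.905800
step 5 [2.5y] bond c/2=7/400: DF=(1918607/2000000 − 7/400·(0.961200+0.935700+0.918700+0.905800))/(1+7/400) = 2197/2500 ≈ 0.878800
step 6 [3y] swap r/2=716/27285: DF=(1 − 716/27285·(0.961200+0.935700+0.918700+0.905800+0.878800))/(1+716/27285) = 1071/1250 ≈ 0.856800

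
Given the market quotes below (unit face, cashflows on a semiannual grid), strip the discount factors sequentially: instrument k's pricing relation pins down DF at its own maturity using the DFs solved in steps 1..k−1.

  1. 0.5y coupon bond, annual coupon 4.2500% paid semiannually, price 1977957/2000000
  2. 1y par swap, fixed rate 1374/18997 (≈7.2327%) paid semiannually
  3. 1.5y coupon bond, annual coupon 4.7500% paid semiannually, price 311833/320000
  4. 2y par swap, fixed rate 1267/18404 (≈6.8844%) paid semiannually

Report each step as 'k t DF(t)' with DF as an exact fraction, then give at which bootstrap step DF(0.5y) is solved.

1 1/2 2421/2500
2 1 9313/10000
3 3/2 4539/5000
4 2 8733/10000
DF(0.5y) is solved at step 1

step 1 [0.5y] bond c/2=17/800: DF=(1977957/2000000 − 17/800·(0))/(1+17/800) = 2421/2500 ≈ 0.968400
step 2 [1y] swap r/2=687/18997: DF=(1 − 687/18997·(0.968400))/(1+687/18997) = 9313/10000 ≈ 0.931300
step 3 [1.5y] bond c/2=19/800: DF=(311833/320000 − 19/800·(0.968400+0.931300))/(1+19/800) = 4539/5000 ≈ 0.907800
step 4 [2y] swap r/2=1267/36808: DF=(1 − 1267/36808·(0.968400+0.931300+0.907800))/(1+1267/36808) = 8733/10000 ≈ 0.873300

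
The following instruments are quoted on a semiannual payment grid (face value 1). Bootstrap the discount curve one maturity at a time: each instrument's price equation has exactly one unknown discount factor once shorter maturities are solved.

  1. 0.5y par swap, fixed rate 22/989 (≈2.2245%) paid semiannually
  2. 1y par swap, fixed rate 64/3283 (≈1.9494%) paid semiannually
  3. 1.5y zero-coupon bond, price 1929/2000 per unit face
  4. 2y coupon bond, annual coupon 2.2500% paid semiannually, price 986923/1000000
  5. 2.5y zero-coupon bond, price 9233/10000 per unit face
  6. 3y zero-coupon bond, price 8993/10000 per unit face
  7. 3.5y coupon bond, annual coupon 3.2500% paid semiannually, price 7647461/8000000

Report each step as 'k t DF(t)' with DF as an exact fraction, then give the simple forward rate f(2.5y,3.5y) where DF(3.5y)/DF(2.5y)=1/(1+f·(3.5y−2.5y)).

step 1 [0.5y] swap r/2=11/989: DF=(1 − 11/989·(0))/(1+11/989) = 989/1000 ≈ 0.989000
step 2 [1y] swap r/2=32/3283: DF=(1 − 32/3283·(0.989000))/(1+32/3283) = 613/625 ≈ 0.980800
step 3 [1.5y] zero: DF = P = 1929/2000 ≈ 0.964500
step 4 [2y] bond c/2=9/800: DF=(986923/1000000 − 9/800·(0.989000+0.980800+0.964500))/(1+9/800) = 9433/10000 ≈ 0.943300
step 5 [2.5y] zero: DF = P = 9233/10000 ≈ 0.923300
step 6 [3y] zero: DF = P = 8993/10000 ≈ 0.899300
step 7 [3.5y] bond c/2=13/800: DF=(7647461/8000000 − 13/800·(0.989000+0.980800+0.964500+0.943300+0.923300+0.899300))/(1+13/800) = 1699/2000 ≈ 0.849500

1 1/2 989/1000
2 1 613/625
3 3/2 1929/2000
4 2 9433/10000
5 5/2 9233/10000
6 3 8993/10000
7 7/2 1699/2000
f(2.5y,3.5y) = ((9233/10000)/(1699/2000) − 1)/(1) = 738/8495 ≈ 8.6875%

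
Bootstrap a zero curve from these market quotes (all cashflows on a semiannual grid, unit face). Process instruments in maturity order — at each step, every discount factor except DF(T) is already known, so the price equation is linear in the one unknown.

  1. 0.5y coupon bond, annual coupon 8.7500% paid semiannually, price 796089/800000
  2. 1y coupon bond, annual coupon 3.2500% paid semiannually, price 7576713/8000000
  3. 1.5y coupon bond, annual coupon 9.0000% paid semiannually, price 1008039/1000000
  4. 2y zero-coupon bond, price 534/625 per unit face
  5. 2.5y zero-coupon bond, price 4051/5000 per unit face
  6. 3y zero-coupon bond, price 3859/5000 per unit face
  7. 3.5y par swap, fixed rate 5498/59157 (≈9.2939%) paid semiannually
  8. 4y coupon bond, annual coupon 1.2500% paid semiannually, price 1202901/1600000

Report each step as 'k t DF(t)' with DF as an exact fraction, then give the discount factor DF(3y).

step 1 [0.5y] bond c/2=7/160: DF=(796089/800000 − 7/160·(0))/(1+7/160) = 4767/5000 ≈ 0.953400
step 2 [1y] bond c/2=13/800: DF=(7576713/8000000 − 13/800·(0.953400))/(1+13/800) = 9167/10000 ≈ 0.916700
step 3 [1.5y] bond c/2=9/200: DF=(1008039/1000000 − 9/200·(0.953400+0.916700))/(1+9/200) = 8841/10000 ≈ 0.884100
step 4 [2y] zero: DF = P = 534/625 ≈ 0.854400
step 5 [2.5y] zero: DF = P = 4051/5000 ≈ 0.810200
step 6 [3y] zero: DF = P = 3859/5000 ≈ 0.771800
step 7 [3.5y] swap r/2=2749/59157: DF=(1 − 2749/59157·(0.953400+0.916700+0.884100+0.854400+0.810200+0.771800))/(1+2749/59157) = 7251/10000 ≈ 0.725100
step 8 [4y] bond c/2=1/160: DF=(1202901/1600000 − 1/160·(0.953400+0.916700+0.884100+0.854400+0.810200+0.771800+0.725100))/(1+1/160) = 444/625 ≈ 0.710400

1 1/2 4767/5000
2 1 9167/10000
3 3/2 8841/10000
4 2 534/625
5 5/2 4051/5000
6 3 3859/5000
7 7/2 7251/10000
8 4 444/625
DF(3y) = 3859/5000 ≈ 0.771800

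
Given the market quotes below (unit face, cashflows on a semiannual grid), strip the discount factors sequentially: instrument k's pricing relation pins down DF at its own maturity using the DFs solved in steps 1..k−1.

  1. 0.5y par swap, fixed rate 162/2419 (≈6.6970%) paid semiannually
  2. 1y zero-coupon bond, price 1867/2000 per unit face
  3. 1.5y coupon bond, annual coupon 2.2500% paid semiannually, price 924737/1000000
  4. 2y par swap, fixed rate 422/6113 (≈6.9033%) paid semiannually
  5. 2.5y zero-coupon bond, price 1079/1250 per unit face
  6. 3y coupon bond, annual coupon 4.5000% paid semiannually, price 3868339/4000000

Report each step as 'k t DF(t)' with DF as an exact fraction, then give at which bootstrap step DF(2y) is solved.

1 1/2 2419/2500
2 1 1867/2000
3 3/2 8933/10000
4 2 4367/5000
5 5/2 1079/1250
6 3 8461/10000
DF(2y) is solved at step 4

step 1 [0.5y] swap r/2=81/2419: DF=(1 − 81/2419·(0))/(1+81/2419) = 2419/2500 ≈ 0.967600
step 2 [1y] zero: DF = P = 1867/2000 ≈ 0.933500
step 3 [1.5y] bond c/2=9/800: DF=(924737/1000000 − 9/800·(0.967600+0.933500))/(1+9/800) = 8933/10000 ≈ 0.893300
step 4 [2y] swap r/2=211/6113: DF=(1 − 211/6113·(0.967600+0.933500+0.893300))/(1+211/6113) = 4367/5000 ≈ 0.873400
step 5 [2.5y] zero: DF = P = 1079/1250 ≈ 0.863200
step 6 [3y] bond c/2=9/400: DF=(3868339/4000000 − 9/400·(0.967600+0.933500+0.893300+0.873400+0.863200))/(1+9/400) = 8461/10000 ≈ 0.846100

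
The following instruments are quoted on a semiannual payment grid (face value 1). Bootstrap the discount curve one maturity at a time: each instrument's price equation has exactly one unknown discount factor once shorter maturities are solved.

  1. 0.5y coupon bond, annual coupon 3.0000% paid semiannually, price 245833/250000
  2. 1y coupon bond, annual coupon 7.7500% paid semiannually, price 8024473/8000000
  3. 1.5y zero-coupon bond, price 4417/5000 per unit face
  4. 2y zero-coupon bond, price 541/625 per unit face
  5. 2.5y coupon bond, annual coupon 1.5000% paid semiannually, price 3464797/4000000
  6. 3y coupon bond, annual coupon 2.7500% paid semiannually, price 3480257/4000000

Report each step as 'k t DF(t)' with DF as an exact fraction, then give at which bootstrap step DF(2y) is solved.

step 1 [0.5y] bond c/2=3/200: DF=(245833/250000 − 3/200·(0))/(1+3/200) = 1211/1250 ≈ 0.968800
step 2 [1y] bond c/2=31/800: DF=(8024473/8000000 − 31/800·(0.968800))/(1+31/800) = 1859/2000 ≈ 0.929500
step 3 [1.5y] zero: DF = P = 4417/5000 ≈ 0.883400
step 4 [2y] zero: DF = P = 541/625 ≈ 0.865600
step 5 [2.5y] bond c/2=3/400: DF=(3464797/4000000 − 3/400·(0.968800+0.929500+0.883400+0.865600))/(1+3/400) = 4163/5000 ≈ 0.832600
step 6 [3y] bond c/2=11/800: DF=(3480257/4000000 − 11/800·(0.968800+0.929500+0.883400+0.865600+0.832600))/(1+11/800) = 319/400 ≈ 0.797500

1 1/2 1211/1250
2 1 1859/2000
3 3/2 4417/5000
4 2 541/625
5 5/2 4163/5000
6 3 319/400
DF(2y) is solved at step 4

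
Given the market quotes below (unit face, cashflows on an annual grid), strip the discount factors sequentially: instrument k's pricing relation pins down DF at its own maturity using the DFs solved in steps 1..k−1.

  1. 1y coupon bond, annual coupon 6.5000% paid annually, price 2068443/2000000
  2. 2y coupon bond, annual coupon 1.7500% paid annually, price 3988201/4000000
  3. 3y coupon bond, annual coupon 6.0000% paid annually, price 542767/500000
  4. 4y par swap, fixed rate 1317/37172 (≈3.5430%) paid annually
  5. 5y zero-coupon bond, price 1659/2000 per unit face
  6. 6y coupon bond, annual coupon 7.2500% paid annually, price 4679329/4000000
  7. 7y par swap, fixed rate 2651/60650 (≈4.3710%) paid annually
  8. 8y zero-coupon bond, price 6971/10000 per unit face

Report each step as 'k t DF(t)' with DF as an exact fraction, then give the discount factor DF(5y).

1 1 9711/10000
2 2 602/625
3 3 4573/5000
4 4 8683/10000
5 5 1659/2000
6 6 3917/5000
7 7 7349/10000
8 8 6971/10000
DF(5y) = 1659/2000 ≈ 0.829500

step 1 [1y] bond c/1=13/200: DF=(2068443/2000000 − 13/200·(0))/(1+13/200) = 9711/10000 ≈ 0.971100
step 2 [2y] bond c/1=7/400: DF=(3988201/4000000 − 7/400·(0.971100))/(1+7/400) = 602/625 ≈ 0.963200
step 3 [3y] bond c/1=3/50: DF=(542767/500000 − 3/50·(0.971100+0.963200))/(1+3/50) = 4573/5000 ≈ 0.914600
step 4 [4y] swap r/1=1317/37172: DF=(1 − 1317/37172·(0.971100+0.963200+0.914600))/(1+1317/37172) = 8683/10000 ≈ 0.868300
step 5 [5y] zero: DF = P = 1659/2000 ≈ 0.829500
step 6 [6y] bond c/1=29/400: DF=(4679329/4000000 − 29/400·(0.971100+0.963200+0.914600+0.868300+0.829500))/(1+29/400) = 3917/5000 ≈ 0.783400
step 7 [7y] swap r/1=2651/60650: DF=(1 − 2651/60650·(0.971100+0.963200+0.914600+0.868300+0.829500+0.783400))/(1+2651/60650) = 7349/10000 ≈ 0.734900
step 8 [8y] zero: DF = P = 6971/10000 ≈ 0.697100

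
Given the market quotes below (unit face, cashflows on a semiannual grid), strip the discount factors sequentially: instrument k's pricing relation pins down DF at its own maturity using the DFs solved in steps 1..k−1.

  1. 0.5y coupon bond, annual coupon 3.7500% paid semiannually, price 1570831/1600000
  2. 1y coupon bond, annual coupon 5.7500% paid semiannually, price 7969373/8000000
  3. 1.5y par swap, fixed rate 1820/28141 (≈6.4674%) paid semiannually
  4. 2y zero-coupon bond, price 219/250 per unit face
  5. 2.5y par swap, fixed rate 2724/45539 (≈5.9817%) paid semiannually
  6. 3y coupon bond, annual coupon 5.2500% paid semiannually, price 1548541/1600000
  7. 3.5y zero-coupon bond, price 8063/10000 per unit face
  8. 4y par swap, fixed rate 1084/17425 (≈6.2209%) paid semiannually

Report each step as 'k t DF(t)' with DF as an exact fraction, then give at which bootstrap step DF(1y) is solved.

step 1 [0.5y] bond c/2=3/160: DF=(1570831/1600000 − 3/160·(0))/(1+3/160) = 9637/10000 ≈ 0.963700
step 2 [1y] bond c/2=23/800: DF=(7969373/8000000 − 23/800·(0.963700))/(1+23/800) = 4707/5000 ≈ 0.941400
step 3 [1.5y] swap r/2=910/28141: DF=(1 − 910/28141·(0.963700+0.941400))/(1+910/28141) = 909/1000 ≈ 0.909000
step 4 [2y] zero: DF = P = 219/250 ≈ 0.876000
step 5 [2.5y] swap r/2=1362/45539: DF=(1 − 1362/45539·(0.963700+0.941400+0.909000+0.876000))/(1+1362/45539) = 4319/5000 ≈ 0.863800
step 6 [3y] bond c/2=21/800: DF=(1548541/1600000 − 21/800·(0.963700+0.941400+0.909000+0.876000+0.863800))/(1+21/800) = 4133/5000 ≈ 0.826600
step 7 [3.5y] zero: DF = P = 8063/10000 ≈ 0.806300
step 8 [4y] swap r/2=542/17425: DF=(1 − 542/17425·(0.963700+0.941400+0.909000+0.876000+0.863800+0.826600+0.806300))/(1+542/17425) = 979/1250 ≈ 0.783200

1 1/2 9637/10000
2 1 4707/5000
3 3/2 909/1000
4 2 219/250
5 5/2 4319/5000
6 3 4133/5000
7 7/2 8063/10000
8 4 979/1250
DF(1y) is solved at step 2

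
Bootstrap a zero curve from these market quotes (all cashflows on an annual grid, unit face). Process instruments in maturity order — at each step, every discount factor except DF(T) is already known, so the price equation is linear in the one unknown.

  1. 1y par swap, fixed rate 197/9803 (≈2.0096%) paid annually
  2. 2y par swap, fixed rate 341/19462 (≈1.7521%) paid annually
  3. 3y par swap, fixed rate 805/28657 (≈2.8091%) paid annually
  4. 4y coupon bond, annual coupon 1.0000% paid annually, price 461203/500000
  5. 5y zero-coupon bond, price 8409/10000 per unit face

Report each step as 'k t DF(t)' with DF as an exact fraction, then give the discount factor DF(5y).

step 1 [1y] swap r/1=197/9803: DF=(1 − 197/9803·(0))/(1+197/9803) = 9803/10000 ≈ 0.980300
step 2 [2y] swap r/1=341/19462: DF=(1 − 341/19462·(0.980300))/(1+341/19462) = 9659/10000 ≈ 0.965900
step 3 [3y] swap r/1=805/28657: DF=(1 − 805/28657·(0.980300+0.965900))/(1+805/28657) = 1839/2000 ≈ 0.919500
step 4 [4y] bond c/1=1/100: DF=(461203/500000 − 1/100·(0.980300+0.965900+0.919500))/(1+1/100) = 8849/10000 ≈ 0.884900
step 5 [5y] zero: DF = P = 8409/10000 ≈ 0.840900

1 1 9803/10000
2 2 9659/10000
3 3 1839/2000
4 4 8849/10000
5 5 8409/10000
DF(5y) = 8409/10000 ≈ 0.840900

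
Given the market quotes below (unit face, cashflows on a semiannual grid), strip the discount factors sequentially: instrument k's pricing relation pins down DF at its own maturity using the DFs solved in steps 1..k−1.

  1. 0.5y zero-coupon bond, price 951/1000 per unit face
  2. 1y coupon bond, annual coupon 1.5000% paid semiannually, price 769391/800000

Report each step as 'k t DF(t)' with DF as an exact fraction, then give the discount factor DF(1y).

step 1 [0.5y] zero: DF = P = 951/1000 ≈ 0.951000
step 2 [1y] bond c/2=3/400: DF=(769391/800000 − 3/400·(0.951000))/(1+3/400) = 379/400 ≈ 0.947500

1 1/2 951/1000
2 1 379/400
DF(1y) = 379/400 ≈ 0.947500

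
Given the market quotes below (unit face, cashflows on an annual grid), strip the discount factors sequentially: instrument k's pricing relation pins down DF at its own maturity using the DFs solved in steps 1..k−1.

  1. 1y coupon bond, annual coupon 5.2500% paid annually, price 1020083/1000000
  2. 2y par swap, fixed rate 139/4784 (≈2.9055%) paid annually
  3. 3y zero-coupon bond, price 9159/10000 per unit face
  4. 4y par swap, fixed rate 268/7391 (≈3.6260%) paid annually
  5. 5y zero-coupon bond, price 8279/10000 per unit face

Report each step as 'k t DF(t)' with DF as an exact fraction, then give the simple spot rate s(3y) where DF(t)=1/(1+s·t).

1 1 2423/2500
2 2 2361/2500
3 3 9159/10000
4 4 433/500
5 5 8279/10000
s(3y) = (1/(9159/10000) − 1)/(3) = 841/27477 ≈ 3.0607%

step 1 [1y] bond c/1=21/400: DF=(1020083/1000000 − 21/400·(0))/(1+21/400) = 2423/2500 ≈ 0.969200
step 2 [2y] swap r/1=139/4784: DF=(1 − 139/4784·(0.969200))/(1+139/4784) = 2361/2500 ≈ 0.944400
step 3 [3y] zero: DF = P = 9159/10000 ≈ 0.915900
step 4 [4y] swap r/1=268/7391: DF=(1 − 268/7391·(0.969200+0.944400+0.915900))/(1+268/7391) = 433/500 ≈ 0.866000
step 5 [5y] zero: DF = P = 8279/10000 ≈ 0.827900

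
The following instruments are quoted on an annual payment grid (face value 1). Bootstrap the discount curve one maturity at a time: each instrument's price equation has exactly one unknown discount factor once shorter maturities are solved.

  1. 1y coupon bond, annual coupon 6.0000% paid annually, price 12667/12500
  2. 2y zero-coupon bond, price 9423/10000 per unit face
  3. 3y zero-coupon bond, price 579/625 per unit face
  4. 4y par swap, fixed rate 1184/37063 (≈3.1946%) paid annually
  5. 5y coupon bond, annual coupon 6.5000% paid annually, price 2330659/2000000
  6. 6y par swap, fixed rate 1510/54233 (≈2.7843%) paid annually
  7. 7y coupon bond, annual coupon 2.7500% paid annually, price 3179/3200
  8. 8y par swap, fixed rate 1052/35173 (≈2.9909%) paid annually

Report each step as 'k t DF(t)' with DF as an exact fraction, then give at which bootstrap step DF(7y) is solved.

step 1 [1y] bond c/1=3/50: DF=(12667/12500 − 3/50·(0))/(1+3/50) = 239/250 ≈ 0.956000
step 2 [2y] zero: DF = P = 9423/10000 ≈ 0.942300
step 3 [3y] zero: DF = P = 579/625 ≈ 0.926400
step 4 [4y] swap r/1=1184/37063: DF=(1 − 1184/37063·(0.956000+0.942300+0.926400))/(1+1184/37063) = 551/625 ≈ 0.881600
step 5 [5y] bond c/1=13/200: DF=(2330659/2000000 − 13/200·(0.956000+0.942300+0.926400+0.881600))/(1+13/200) = 217/250 ≈ 0.868000
step 6 [6y] swap r/1=1510/54233: DF=(1 − 1510/54233·(0.956000+0.942300+0.926400+0.881600+0.868000))/(1+1510/54233) = 849/1000 ≈ 0.849000
step 7 [7y] bond c/1=11/400: DF=(3179/3200 − 11/400·(0.956000+0.942300+0.926400+0.881600+0.868000+0.849000))/(1+11/400) = 8217/10000 ≈ 0.821700
step 8 [8y] swap r/1=1052/35173: DF=(1 − 1052/35173·(0.956000+0.942300+0.926400+0.881600+0.868000+0.849000+0.821700))/(1+1052/35173) = 987/1250 ≈ 0.789600

1 1 239/250
2 2 9423/10000
3 3 579/625
4 4 551/625
5 5 217/250
6 6 849/1000
7 7 8217/10000
8 8 987/1250
DF(7y) is solved at step 7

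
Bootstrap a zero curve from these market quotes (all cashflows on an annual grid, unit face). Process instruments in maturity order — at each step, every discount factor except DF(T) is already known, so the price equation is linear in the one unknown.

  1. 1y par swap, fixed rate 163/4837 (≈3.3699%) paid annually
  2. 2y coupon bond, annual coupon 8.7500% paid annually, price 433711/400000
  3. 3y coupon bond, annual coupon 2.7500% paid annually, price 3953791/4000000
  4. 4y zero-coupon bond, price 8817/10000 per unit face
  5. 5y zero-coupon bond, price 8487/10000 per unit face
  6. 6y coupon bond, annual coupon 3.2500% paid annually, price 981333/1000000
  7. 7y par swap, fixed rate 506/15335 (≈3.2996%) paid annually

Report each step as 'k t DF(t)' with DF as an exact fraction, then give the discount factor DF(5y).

1 1 4837/5000
2 2 1149/1250
3 3 1823/2000
4 4 8817/10000
5 5 8487/10000
6 6 8079/10000
7 7 997/1250
DF(5y) = 8487/10000 ≈ 0.848700

step 1 [1y] swap r/1=163/4837: DF=(1 − 163/4837·(0))/(1+163/4837) = 4837/5000 ≈ 0.967400
step 2 [2y] bond c/1=7/80: DF=(433711/400000 − 7/80·(0.967400))/(1+7/80) = 1149/1250 ≈ 0.919200
step 3 [3y] bond c/1=11/400: DF=(3953791/4000000 − 11/400·(0.967400+0.919200))/(1+11/400) = 1823/2000 ≈ 0.911500
step 4 [4y] zero: DF = P = 8817/10000 ≈ 0.881700
step 5 [5y] zero: DF = P = 8487/10000 ≈ 0.848700
step 6 [6y] bond c/1=13/400: DF=(981333/1000000 − 13/400·(0.967400+0.919200+0.911500+0.881700+0.848700))/(1+13/400) = 8079/10000 ≈ 0.807900
step 7 [7y] swap r/1=506/15335: DF=(1 − 506/15335·(0.967400+0.919200+0.911500+0.881700+0.848700+0.807900))/(1+506/15335) = 997/1250 ≈ 0.797600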